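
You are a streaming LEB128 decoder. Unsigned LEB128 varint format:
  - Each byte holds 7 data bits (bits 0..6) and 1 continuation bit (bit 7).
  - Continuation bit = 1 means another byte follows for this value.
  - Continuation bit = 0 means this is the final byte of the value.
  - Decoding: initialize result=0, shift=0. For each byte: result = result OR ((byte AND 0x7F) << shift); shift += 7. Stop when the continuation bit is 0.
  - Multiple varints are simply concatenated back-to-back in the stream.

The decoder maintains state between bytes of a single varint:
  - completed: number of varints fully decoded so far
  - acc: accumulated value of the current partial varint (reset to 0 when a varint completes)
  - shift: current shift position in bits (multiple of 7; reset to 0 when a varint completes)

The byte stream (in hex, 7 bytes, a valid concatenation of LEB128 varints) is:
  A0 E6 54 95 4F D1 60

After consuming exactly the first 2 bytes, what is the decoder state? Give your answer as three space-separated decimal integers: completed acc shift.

byte[0]=0xA0 cont=1 payload=0x20: acc |= 32<<0 -> completed=0 acc=32 shift=7
byte[1]=0xE6 cont=1 payload=0x66: acc |= 102<<7 -> completed=0 acc=13088 shift=14

Answer: 0 13088 14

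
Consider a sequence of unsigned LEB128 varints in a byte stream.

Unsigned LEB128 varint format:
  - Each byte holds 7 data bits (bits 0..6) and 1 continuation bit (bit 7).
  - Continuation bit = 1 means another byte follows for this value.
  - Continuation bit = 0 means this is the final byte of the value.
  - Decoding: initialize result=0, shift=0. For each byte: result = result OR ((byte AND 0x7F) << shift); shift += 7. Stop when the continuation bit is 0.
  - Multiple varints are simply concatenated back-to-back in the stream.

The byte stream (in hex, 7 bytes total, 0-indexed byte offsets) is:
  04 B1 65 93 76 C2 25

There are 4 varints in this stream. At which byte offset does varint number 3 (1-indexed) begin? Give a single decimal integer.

Answer: 3

Derivation:
  byte[0]=0x04 cont=0 payload=0x04=4: acc |= 4<<0 -> acc=4 shift=7 [end]
Varint 1: bytes[0:1] = 04 -> value 4 (1 byte(s))
  byte[1]=0xB1 cont=1 payload=0x31=49: acc |= 49<<0 -> acc=49 shift=7
  byte[2]=0x65 cont=0 payload=0x65=101: acc |= 101<<7 -> acc=12977 shift=14 [end]
Varint 2: bytes[1:3] = B1 65 -> value 12977 (2 byte(s))
  byte[3]=0x93 cont=1 payload=0x13=19: acc |= 19<<0 -> acc=19 shift=7
  byte[4]=0x76 cont=0 payload=0x76=118: acc |= 118<<7 -> acc=15123 shift=14 [end]
Varint 3: bytes[3:5] = 93 76 -> value 15123 (2 byte(s))
  byte[5]=0xC2 cont=1 payload=0x42=66: acc |= 66<<0 -> acc=66 shift=7
  byte[6]=0x25 cont=0 payload=0x25=37: acc |= 37<<7 -> acc=4802 shift=14 [end]
Varint 4: bytes[5:7] = C2 25 -> value 4802 (2 byte(s))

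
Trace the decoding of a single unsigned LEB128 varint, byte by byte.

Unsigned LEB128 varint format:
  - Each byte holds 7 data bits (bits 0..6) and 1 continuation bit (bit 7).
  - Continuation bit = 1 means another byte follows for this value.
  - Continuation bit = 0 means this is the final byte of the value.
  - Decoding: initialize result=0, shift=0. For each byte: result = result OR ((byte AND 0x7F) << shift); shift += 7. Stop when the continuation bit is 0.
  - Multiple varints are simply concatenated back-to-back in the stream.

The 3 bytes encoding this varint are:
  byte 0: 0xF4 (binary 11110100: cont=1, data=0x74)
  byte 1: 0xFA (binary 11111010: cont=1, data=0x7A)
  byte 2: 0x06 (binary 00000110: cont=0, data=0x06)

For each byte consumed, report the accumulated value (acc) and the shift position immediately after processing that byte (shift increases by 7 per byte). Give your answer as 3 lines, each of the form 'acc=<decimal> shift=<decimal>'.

Answer: acc=116 shift=7
acc=15732 shift=14
acc=114036 shift=21

Derivation:
byte 0=0xF4: payload=0x74=116, contrib = 116<<0 = 116; acc -> 116, shift -> 7
byte 1=0xFA: payload=0x7A=122, contrib = 122<<7 = 15616; acc -> 15732, shift -> 14
byte 2=0x06: payload=0x06=6, contrib = 6<<14 = 98304; acc -> 114036, shift -> 21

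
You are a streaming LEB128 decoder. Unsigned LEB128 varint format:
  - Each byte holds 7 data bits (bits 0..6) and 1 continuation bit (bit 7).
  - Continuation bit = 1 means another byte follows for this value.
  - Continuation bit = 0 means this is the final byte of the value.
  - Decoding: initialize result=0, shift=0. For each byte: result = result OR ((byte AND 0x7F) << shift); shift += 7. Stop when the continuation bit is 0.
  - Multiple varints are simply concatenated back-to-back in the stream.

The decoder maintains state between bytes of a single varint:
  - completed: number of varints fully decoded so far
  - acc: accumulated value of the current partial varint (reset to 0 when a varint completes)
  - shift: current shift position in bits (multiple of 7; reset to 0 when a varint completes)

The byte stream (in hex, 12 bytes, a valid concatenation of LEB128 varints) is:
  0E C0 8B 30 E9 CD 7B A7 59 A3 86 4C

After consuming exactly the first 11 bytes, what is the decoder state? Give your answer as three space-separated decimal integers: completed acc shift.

Answer: 4 803 14

Derivation:
byte[0]=0x0E cont=0 payload=0x0E: varint #1 complete (value=14); reset -> completed=1 acc=0 shift=0
byte[1]=0xC0 cont=1 payload=0x40: acc |= 64<<0 -> completed=1 acc=64 shift=7
byte[2]=0x8B cont=1 payload=0x0B: acc |= 11<<7 -> completed=1 acc=1472 shift=14
byte[3]=0x30 cont=0 payload=0x30: varint #2 complete (value=787904); reset -> completed=2 acc=0 shift=0
byte[4]=0xE9 cont=1 payload=0x69: acc |= 105<<0 -> completed=2 acc=105 shift=7
byte[5]=0xCD cont=1 payload=0x4D: acc |= 77<<7 -> completed=2 acc=9961 shift=14
byte[6]=0x7B cont=0 payload=0x7B: varint #3 complete (value=2025193); reset -> completed=3 acc=0 shift=0
byte[7]=0xA7 cont=1 payload=0x27: acc |= 39<<0 -> completed=3 acc=39 shift=7
byte[8]=0x59 cont=0 payload=0x59: varint #4 complete (value=11431); reset -> completed=4 acc=0 shift=0
byte[9]=0xA3 cont=1 payload=0x23: acc |= 35<<0 -> completed=4 acc=35 shift=7
byte[10]=0x86 cont=1 payload=0x06: acc |= 6<<7 -> completed=4 acc=803 shift=14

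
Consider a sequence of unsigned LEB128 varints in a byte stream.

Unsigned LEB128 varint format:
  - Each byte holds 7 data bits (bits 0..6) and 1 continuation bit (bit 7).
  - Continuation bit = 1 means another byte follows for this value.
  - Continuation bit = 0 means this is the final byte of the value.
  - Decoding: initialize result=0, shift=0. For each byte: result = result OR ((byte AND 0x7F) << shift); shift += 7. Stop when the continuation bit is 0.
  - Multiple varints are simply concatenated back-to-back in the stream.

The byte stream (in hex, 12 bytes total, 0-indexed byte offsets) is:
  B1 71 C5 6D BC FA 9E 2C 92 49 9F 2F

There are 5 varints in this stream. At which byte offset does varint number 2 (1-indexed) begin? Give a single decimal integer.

Answer: 2

Derivation:
  byte[0]=0xB1 cont=1 payload=0x31=49: acc |= 49<<0 -> acc=49 shift=7
  byte[1]=0x71 cont=0 payload=0x71=113: acc |= 113<<7 -> acc=14513 shift=14 [end]
Varint 1: bytes[0:2] = B1 71 -> value 14513 (2 byte(s))
  byte[2]=0xC5 cont=1 payload=0x45=69: acc |= 69<<0 -> acc=69 shift=7
  byte[3]=0x6D cont=0 payload=0x6D=109: acc |= 109<<7 -> acc=14021 shift=14 [end]
Varint 2: bytes[2:4] = C5 6D -> value 14021 (2 byte(s))
  byte[4]=0xBC cont=1 payload=0x3C=60: acc |= 60<<0 -> acc=60 shift=7
  byte[5]=0xFA cont=1 payload=0x7A=122: acc |= 122<<7 -> acc=15676 shift=14
  byte[6]=0x9E cont=1 payload=0x1E=30: acc |= 30<<14 -> acc=507196 shift=21
  byte[7]=0x2C cont=0 payload=0x2C=44: acc |= 44<<21 -> acc=92781884 shift=28 [end]
Varint 3: bytes[4:8] = BC FA 9E 2C -> value 92781884 (4 byte(s))
  byte[8]=0x92 cont=1 payload=0x12=18: acc |= 18<<0 -> acc=18 shift=7
  byte[9]=0x49 cont=0 payload=0x49=73: acc |= 73<<7 -> acc=9362 shift=14 [end]
Varint 4: bytes[8:10] = 92 49 -> value 9362 (2 byte(s))
  byte[10]=0x9F cont=1 payload=0x1F=31: acc |= 31<<0 -> acc=31 shift=7
  byte[11]=0x2F cont=0 payload=0x2F=47: acc |= 47<<7 -> acc=6047 shift=14 [end]
Varint 5: bytes[10:12] = 9F 2F -> value 6047 (2 byte(s))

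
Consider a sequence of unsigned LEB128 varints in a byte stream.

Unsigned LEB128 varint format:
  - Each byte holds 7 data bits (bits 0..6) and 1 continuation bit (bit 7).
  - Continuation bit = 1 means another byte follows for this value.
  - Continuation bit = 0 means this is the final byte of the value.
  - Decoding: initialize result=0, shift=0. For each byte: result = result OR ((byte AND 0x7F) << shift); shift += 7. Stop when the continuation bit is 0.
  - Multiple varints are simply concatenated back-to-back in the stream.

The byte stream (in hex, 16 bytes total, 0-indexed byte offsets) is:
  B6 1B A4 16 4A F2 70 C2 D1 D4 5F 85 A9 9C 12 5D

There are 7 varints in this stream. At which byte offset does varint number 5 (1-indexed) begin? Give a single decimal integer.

  byte[0]=0xB6 cont=1 payload=0x36=54: acc |= 54<<0 -> acc=54 shift=7
  byte[1]=0x1B cont=0 payload=0x1B=27: acc |= 27<<7 -> acc=3510 shift=14 [end]
Varint 1: bytes[0:2] = B6 1B -> value 3510 (2 byte(s))
  byte[2]=0xA4 cont=1 payload=0x24=36: acc |= 36<<0 -> acc=36 shift=7
  byte[3]=0x16 cont=0 payload=0x16=22: acc |= 22<<7 -> acc=2852 shift=14 [end]
Varint 2: bytes[2:4] = A4 16 -> value 2852 (2 byte(s))
  byte[4]=0x4A cont=0 payload=0x4A=74: acc |= 74<<0 -> acc=74 shift=7 [end]
Varint 3: bytes[4:5] = 4A -> value 74 (1 byte(s))
  byte[5]=0xF2 cont=1 payload=0x72=114: acc |= 114<<0 -> acc=114 shift=7
  byte[6]=0x70 cont=0 payload=0x70=112: acc |= 112<<7 -> acc=14450 shift=14 [end]
Varint 4: bytes[5:7] = F2 70 -> value 14450 (2 byte(s))
  byte[7]=0xC2 cont=1 payload=0x42=66: acc |= 66<<0 -> acc=66 shift=7
  byte[8]=0xD1 cont=1 payload=0x51=81: acc |= 81<<7 -> acc=10434 shift=14
  byte[9]=0xD4 cont=1 payload=0x54=84: acc |= 84<<14 -> acc=1386690 shift=21
  byte[10]=0x5F cont=0 payload=0x5F=95: acc |= 95<<21 -> acc=200616130 shift=28 [end]
Varint 5: bytes[7:11] = C2 D1 D4 5F -> value 200616130 (4 byte(s))
  byte[11]=0x85 cont=1 payload=0x05=5: acc |= 5<<0 -> acc=5 shift=7
  byte[12]=0xA9 cont=1 payload=0x29=41: acc |= 41<<7 -> acc=5253 shift=14
  byte[13]=0x9C cont=1 payload=0x1C=28: acc |= 28<<14 -> acc=464005 shift=21
  byte[14]=0x12 cont=0 payload=0x12=18: acc |= 18<<21 -> acc=38212741 shift=28 [end]
Varint 6: bytes[11:15] = 85 A9 9C 12 -> value 38212741 (4 byte(s))
  byte[15]=0x5D cont=0 payload=0x5D=93: acc |= 93<<0 -> acc=93 shift=7 [end]
Varint 7: bytes[15:16] = 5D -> value 93 (1 byte(s))

Answer: 7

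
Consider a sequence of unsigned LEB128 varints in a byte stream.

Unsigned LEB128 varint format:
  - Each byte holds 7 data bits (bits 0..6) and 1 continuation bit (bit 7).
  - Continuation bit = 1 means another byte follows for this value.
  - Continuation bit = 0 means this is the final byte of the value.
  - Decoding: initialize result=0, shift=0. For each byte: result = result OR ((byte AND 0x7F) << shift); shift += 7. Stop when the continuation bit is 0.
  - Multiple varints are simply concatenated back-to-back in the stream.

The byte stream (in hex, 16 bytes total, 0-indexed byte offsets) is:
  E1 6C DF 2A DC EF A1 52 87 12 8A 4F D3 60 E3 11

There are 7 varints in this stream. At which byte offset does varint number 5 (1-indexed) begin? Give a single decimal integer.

  byte[0]=0xE1 cont=1 payload=0x61=97: acc |= 97<<0 -> acc=97 shift=7
  byte[1]=0x6C cont=0 payload=0x6C=108: acc |= 108<<7 -> acc=13921 shift=14 [end]
Varint 1: bytes[0:2] = E1 6C -> value 13921 (2 byte(s))
  byte[2]=0xDF cont=1 payload=0x5F=95: acc |= 95<<0 -> acc=95 shift=7
  byte[3]=0x2A cont=0 payload=0x2A=42: acc |= 42<<7 -> acc=5471 shift=14 [end]
Varint 2: bytes[2:4] = DF 2A -> value 5471 (2 byte(s))
  byte[4]=0xDC cont=1 payload=0x5C=92: acc |= 92<<0 -> acc=92 shift=7
  byte[5]=0xEF cont=1 payload=0x6F=111: acc |= 111<<7 -> acc=14300 shift=14
  byte[6]=0xA1 cont=1 payload=0x21=33: acc |= 33<<14 -> acc=554972 shift=21
  byte[7]=0x52 cont=0 payload=0x52=82: acc |= 82<<21 -> acc=172521436 shift=28 [end]
Varint 3: bytes[4:8] = DC EF A1 52 -> value 172521436 (4 byte(s))
  byte[8]=0x87 cont=1 payload=0x07=7: acc |= 7<<0 -> acc=7 shift=7
  byte[9]=0x12 cont=0 payload=0x12=18: acc |= 18<<7 -> acc=2311 shift=14 [end]
Varint 4: bytes[8:10] = 87 12 -> value 2311 (2 byte(s))
  byte[10]=0x8A cont=1 payload=0x0A=10: acc |= 10<<0 -> acc=10 shift=7
  byte[11]=0x4F cont=0 payload=0x4F=79: acc |= 79<<7 -> acc=10122 shift=14 [end]
Varint 5: bytes[10:12] = 8A 4F -> value 10122 (2 byte(s))
  byte[12]=0xD3 cont=1 payload=0x53=83: acc |= 83<<0 -> acc=83 shift=7
  byte[13]=0x60 cont=0 payload=0x60=96: acc |= 96<<7 -> acc=12371 shift=14 [end]
Varint 6: bytes[12:14] = D3 60 -> value 12371 (2 byte(s))
  byte[14]=0xE3 cont=1 payload=0x63=99: acc |= 99<<0 -> acc=99 shift=7
  byte[15]=0x11 cont=0 payload=0x11=17: acc |= 17<<7 -> acc=2275 shift=14 [end]
Varint 7: bytes[14:16] = E3 11 -> value 2275 (2 byte(s))

Answer: 10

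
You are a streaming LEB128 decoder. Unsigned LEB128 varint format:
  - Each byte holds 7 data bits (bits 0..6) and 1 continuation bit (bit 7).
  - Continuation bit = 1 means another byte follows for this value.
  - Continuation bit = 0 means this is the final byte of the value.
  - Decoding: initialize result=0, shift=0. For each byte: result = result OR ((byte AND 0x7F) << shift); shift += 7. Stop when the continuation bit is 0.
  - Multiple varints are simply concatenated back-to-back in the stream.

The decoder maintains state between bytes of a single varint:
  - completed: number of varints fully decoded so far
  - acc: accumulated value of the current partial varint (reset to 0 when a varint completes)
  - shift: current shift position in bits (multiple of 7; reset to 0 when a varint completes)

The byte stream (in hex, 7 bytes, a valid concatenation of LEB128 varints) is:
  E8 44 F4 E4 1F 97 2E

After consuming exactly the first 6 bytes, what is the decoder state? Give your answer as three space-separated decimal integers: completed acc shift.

byte[0]=0xE8 cont=1 payload=0x68: acc |= 104<<0 -> completed=0 acc=104 shift=7
byte[1]=0x44 cont=0 payload=0x44: varint #1 complete (value=8808); reset -> completed=1 acc=0 shift=0
byte[2]=0xF4 cont=1 payload=0x74: acc |= 116<<0 -> completed=1 acc=116 shift=7
byte[3]=0xE4 cont=1 payload=0x64: acc |= 100<<7 -> completed=1 acc=12916 shift=14
byte[4]=0x1F cont=0 payload=0x1F: varint #2 complete (value=520820); reset -> completed=2 acc=0 shift=0
byte[5]=0x97 cont=1 payload=0x17: acc |= 23<<0 -> completed=2 acc=23 shift=7

Answer: 2 23 7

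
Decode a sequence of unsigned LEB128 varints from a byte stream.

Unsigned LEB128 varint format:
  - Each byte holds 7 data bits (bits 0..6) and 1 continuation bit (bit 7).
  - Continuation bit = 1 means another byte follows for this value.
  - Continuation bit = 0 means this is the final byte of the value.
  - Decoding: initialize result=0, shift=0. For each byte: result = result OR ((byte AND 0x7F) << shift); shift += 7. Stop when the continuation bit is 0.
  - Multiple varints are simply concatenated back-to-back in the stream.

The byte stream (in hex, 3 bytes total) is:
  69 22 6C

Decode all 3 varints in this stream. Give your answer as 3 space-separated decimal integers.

  byte[0]=0x69 cont=0 payload=0x69=105: acc |= 105<<0 -> acc=105 shift=7 [end]
Varint 1: bytes[0:1] = 69 -> value 105 (1 byte(s))
  byte[1]=0x22 cont=0 payload=0x22=34: acc |= 34<<0 -> acc=34 shift=7 [end]
Varint 2: bytes[1:2] = 22 -> value 34 (1 byte(s))
  byte[2]=0x6C cont=0 payload=0x6C=108: acc |= 108<<0 -> acc=108 shift=7 [end]
Varint 3: bytes[2:3] = 6C -> value 108 (1 byte(s))

Answer: 105 34 108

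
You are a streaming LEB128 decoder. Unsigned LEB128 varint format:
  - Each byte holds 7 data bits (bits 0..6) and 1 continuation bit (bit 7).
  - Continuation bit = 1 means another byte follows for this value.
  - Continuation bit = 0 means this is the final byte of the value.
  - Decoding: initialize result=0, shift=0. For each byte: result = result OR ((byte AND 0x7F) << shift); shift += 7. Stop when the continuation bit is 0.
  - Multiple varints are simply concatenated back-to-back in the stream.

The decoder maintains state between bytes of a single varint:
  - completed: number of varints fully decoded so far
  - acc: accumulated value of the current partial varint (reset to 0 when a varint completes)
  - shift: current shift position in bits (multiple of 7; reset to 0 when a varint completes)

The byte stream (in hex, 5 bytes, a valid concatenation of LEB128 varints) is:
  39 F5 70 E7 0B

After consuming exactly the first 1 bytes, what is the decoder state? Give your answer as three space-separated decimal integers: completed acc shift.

byte[0]=0x39 cont=0 payload=0x39: varint #1 complete (value=57); reset -> completed=1 acc=0 shift=0

Answer: 1 0 0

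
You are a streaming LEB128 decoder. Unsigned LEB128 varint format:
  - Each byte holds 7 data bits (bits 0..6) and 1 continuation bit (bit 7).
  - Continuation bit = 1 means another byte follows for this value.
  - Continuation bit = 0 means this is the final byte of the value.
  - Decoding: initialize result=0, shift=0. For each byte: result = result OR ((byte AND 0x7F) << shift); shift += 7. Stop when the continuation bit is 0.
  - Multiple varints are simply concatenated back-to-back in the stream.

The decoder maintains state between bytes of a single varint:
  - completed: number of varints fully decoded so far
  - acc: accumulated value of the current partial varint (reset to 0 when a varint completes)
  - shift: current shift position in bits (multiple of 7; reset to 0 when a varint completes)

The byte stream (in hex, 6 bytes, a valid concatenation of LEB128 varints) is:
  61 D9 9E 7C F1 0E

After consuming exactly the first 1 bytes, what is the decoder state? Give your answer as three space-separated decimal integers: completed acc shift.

Answer: 1 0 0

Derivation:
byte[0]=0x61 cont=0 payload=0x61: varint #1 complete (value=97); reset -> completed=1 acc=0 shift=0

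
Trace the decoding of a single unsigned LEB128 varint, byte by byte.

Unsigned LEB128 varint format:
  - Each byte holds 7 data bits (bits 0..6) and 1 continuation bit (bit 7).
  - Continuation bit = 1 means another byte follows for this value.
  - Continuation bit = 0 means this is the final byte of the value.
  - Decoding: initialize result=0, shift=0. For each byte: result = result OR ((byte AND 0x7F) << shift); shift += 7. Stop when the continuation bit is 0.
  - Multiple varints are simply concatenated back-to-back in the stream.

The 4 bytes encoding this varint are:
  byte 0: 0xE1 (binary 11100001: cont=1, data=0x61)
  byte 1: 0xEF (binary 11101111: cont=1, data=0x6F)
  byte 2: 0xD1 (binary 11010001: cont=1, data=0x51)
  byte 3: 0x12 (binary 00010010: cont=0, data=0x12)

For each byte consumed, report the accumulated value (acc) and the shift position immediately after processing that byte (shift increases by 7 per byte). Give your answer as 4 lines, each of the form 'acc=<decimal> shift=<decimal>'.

Answer: acc=97 shift=7
acc=14305 shift=14
acc=1341409 shift=21
acc=39090145 shift=28

Derivation:
byte 0=0xE1: payload=0x61=97, contrib = 97<<0 = 97; acc -> 97, shift -> 7
byte 1=0xEF: payload=0x6F=111, contrib = 111<<7 = 14208; acc -> 14305, shift -> 14
byte 2=0xD1: payload=0x51=81, contrib = 81<<14 = 1327104; acc -> 1341409, shift -> 21
byte 3=0x12: payload=0x12=18, contrib = 18<<21 = 37748736; acc -> 39090145, shift -> 28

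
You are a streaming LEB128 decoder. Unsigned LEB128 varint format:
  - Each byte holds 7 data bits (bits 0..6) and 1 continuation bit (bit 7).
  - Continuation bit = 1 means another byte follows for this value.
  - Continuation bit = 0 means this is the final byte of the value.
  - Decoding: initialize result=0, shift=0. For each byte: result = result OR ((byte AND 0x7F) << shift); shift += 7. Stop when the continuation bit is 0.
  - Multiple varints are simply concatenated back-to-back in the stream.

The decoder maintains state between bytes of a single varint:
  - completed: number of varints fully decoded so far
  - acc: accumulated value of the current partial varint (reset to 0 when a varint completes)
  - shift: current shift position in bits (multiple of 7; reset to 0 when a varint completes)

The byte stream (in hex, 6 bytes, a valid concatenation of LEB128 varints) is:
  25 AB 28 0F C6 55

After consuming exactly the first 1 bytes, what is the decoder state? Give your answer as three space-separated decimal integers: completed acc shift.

byte[0]=0x25 cont=0 payload=0x25: varint #1 complete (value=37); reset -> completed=1 acc=0 shift=0

Answer: 1 0 0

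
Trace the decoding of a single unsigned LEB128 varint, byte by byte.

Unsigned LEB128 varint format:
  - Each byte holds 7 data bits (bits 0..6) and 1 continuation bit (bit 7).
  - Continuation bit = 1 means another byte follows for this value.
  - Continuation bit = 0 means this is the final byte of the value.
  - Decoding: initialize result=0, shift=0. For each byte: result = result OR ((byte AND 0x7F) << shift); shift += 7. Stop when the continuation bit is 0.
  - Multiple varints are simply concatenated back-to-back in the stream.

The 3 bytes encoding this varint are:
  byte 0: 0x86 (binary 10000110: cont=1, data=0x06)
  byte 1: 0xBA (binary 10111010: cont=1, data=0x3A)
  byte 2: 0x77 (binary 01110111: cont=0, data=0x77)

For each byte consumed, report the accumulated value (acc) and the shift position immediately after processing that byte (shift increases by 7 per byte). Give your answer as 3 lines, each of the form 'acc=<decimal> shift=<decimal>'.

Answer: acc=6 shift=7
acc=7430 shift=14
acc=1957126 shift=21

Derivation:
byte 0=0x86: payload=0x06=6, contrib = 6<<0 = 6; acc -> 6, shift -> 7
byte 1=0xBA: payload=0x3A=58, contrib = 58<<7 = 7424; acc -> 7430, shift -> 14
byte 2=0x77: payload=0x77=119, contrib = 119<<14 = 1949696; acc -> 1957126, shift -> 21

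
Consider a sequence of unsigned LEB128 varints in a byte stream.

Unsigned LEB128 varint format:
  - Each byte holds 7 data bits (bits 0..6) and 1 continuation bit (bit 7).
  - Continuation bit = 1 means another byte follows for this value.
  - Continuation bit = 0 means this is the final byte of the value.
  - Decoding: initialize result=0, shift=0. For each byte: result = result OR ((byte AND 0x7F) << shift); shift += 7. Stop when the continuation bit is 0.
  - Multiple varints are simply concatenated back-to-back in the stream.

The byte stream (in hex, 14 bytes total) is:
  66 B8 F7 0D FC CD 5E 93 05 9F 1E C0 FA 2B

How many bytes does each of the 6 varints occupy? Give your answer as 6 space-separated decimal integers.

Answer: 1 3 3 2 2 3

Derivation:
  byte[0]=0x66 cont=0 payload=0x66=102: acc |= 102<<0 -> acc=102 shift=7 [end]
Varint 1: bytes[0:1] = 66 -> value 102 (1 byte(s))
  byte[1]=0xB8 cont=1 payload=0x38=56: acc |= 56<<0 -> acc=56 shift=7
  byte[2]=0xF7 cont=1 payload=0x77=119: acc |= 119<<7 -> acc=15288 shift=14
  byte[3]=0x0D cont=0 payload=0x0D=13: acc |= 13<<14 -> acc=228280 shift=21 [end]
Varint 2: bytes[1:4] = B8 F7 0D -> value 228280 (3 byte(s))
  byte[4]=0xFC cont=1 payload=0x7C=124: acc |= 124<<0 -> acc=124 shift=7
  byte[5]=0xCD cont=1 payload=0x4D=77: acc |= 77<<7 -> acc=9980 shift=14
  byte[6]=0x5E cont=0 payload=0x5E=94: acc |= 94<<14 -> acc=1550076 shift=21 [end]
Varint 3: bytes[4:7] = FC CD 5E -> value 1550076 (3 byte(s))
  byte[7]=0x93 cont=1 payload=0x13=19: acc |= 19<<0 -> acc=19 shift=7
  byte[8]=0x05 cont=0 payload=0x05=5: acc |= 5<<7 -> acc=659 shift=14 [end]
Varint 4: bytes[7:9] = 93 05 -> value 659 (2 byte(s))
  byte[9]=0x9F cont=1 payload=0x1F=31: acc |= 31<<0 -> acc=31 shift=7
  byte[10]=0x1E cont=0 payload=0x1E=30: acc |= 30<<7 -> acc=3871 shift=14 [end]
Varint 5: bytes[9:11] = 9F 1E -> value 3871 (2 byte(s))
  byte[11]=0xC0 cont=1 payload=0x40=64: acc |= 64<<0 -> acc=64 shift=7
  byte[12]=0xFA cont=1 payload=0x7A=122: acc |= 122<<7 -> acc=15680 shift=14
  byte[13]=0x2B cont=0 payload=0x2B=43: acc |= 43<<14 -> acc=720192 shift=21 [end]
Varint 6: bytes[11:14] = C0 FA 2B -> value 720192 (3 byte(s))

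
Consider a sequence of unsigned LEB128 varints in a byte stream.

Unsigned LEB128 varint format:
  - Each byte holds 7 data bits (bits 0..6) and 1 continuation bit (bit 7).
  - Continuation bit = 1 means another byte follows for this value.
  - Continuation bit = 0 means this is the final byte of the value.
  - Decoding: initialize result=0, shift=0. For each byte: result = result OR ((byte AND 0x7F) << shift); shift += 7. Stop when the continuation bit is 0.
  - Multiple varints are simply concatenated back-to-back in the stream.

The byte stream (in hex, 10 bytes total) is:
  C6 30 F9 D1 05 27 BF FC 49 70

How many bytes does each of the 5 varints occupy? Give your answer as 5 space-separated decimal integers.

Answer: 2 3 1 3 1

Derivation:
  byte[0]=0xC6 cont=1 payload=0x46=70: acc |= 70<<0 -> acc=70 shift=7
  byte[1]=0x30 cont=0 payload=0x30=48: acc |= 48<<7 -> acc=6214 shift=14 [end]
Varint 1: bytes[0:2] = C6 30 -> value 6214 (2 byte(s))
  byte[2]=0xF9 cont=1 payload=0x79=121: acc |= 121<<0 -> acc=121 shift=7
  byte[3]=0xD1 cont=1 payload=0x51=81: acc |= 81<<7 -> acc=10489 shift=14
  byte[4]=0x05 cont=0 payload=0x05=5: acc |= 5<<14 -> acc=92409 shift=21 [end]
Varint 2: bytes[2:5] = F9 D1 05 -> value 92409 (3 byte(s))
  byte[5]=0x27 cont=0 payload=0x27=39: acc |= 39<<0 -> acc=39 shift=7 [end]
Varint 3: bytes[5:6] = 27 -> value 39 (1 byte(s))
  byte[6]=0xBF cont=1 payload=0x3F=63: acc |= 63<<0 -> acc=63 shift=7
  byte[7]=0xFC cont=1 payload=0x7C=124: acc |= 124<<7 -> acc=15935 shift=14
  byte[8]=0x49 cont=0 payload=0x49=73: acc |= 73<<14 -> acc=1211967 shift=21 [end]
Varint 4: bytes[6:9] = BF FC 49 -> value 1211967 (3 byte(s))
  byte[9]=0x70 cont=0 payload=0x70=112: acc |= 112<<0 -> acc=112 shift=7 [end]
Varint 5: bytes[9:10] = 70 -> value 112 (1 byte(s))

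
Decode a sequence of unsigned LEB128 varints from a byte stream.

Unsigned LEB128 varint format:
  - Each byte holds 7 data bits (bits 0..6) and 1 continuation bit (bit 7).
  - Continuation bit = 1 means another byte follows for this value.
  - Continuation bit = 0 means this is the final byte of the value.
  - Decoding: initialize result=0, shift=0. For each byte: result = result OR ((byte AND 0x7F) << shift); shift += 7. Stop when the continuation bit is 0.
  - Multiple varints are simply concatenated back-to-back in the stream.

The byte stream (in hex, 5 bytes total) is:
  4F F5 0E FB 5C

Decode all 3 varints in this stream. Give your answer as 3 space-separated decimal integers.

Answer: 79 1909 11899

Derivation:
  byte[0]=0x4F cont=0 payload=0x4F=79: acc |= 79<<0 -> acc=79 shift=7 [end]
Varint 1: bytes[0:1] = 4F -> value 79 (1 byte(s))
  byte[1]=0xF5 cont=1 payload=0x75=117: acc |= 117<<0 -> acc=117 shift=7
  byte[2]=0x0E cont=0 payload=0x0E=14: acc |= 14<<7 -> acc=1909 shift=14 [end]
Varint 2: bytes[1:3] = F5 0E -> value 1909 (2 byte(s))
  byte[3]=0xFB cont=1 payload=0x7B=123: acc |= 123<<0 -> acc=123 shift=7
  byte[4]=0x5C cont=0 payload=0x5C=92: acc |= 92<<7 -> acc=11899 shift=14 [end]
Varint 3: bytes[3:5] = FB 5C -> value 11899 (2 byte(s))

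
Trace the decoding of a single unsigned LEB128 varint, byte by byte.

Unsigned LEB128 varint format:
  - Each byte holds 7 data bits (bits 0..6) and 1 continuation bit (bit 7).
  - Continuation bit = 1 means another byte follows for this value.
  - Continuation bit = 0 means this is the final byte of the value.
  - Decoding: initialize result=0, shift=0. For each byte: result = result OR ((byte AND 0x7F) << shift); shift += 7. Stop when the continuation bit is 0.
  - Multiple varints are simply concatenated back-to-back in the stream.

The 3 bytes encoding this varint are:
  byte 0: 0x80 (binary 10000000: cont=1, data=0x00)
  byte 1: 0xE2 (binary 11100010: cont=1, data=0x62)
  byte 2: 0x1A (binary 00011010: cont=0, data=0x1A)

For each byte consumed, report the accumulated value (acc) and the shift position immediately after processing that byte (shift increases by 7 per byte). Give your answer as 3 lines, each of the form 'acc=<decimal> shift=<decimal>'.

Answer: acc=0 shift=7
acc=12544 shift=14
acc=438528 shift=21

Derivation:
byte 0=0x80: payload=0x00=0, contrib = 0<<0 = 0; acc -> 0, shift -> 7
byte 1=0xE2: payload=0x62=98, contrib = 98<<7 = 12544; acc -> 12544, shift -> 14
byte 2=0x1A: payload=0x1A=26, contrib = 26<<14 = 425984; acc -> 438528, shift -> 21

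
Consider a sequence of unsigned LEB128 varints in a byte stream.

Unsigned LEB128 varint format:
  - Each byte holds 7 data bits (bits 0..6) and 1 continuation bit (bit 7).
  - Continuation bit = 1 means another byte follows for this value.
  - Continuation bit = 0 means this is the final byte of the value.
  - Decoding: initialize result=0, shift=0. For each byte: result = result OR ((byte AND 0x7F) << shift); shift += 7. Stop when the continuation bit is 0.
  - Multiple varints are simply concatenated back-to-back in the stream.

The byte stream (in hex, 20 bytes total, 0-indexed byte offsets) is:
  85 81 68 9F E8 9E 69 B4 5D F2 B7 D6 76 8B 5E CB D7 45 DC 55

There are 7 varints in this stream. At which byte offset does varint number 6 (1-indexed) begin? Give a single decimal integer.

Answer: 15

Derivation:
  byte[0]=0x85 cont=1 payload=0x05=5: acc |= 5<<0 -> acc=5 shift=7
  byte[1]=0x81 cont=1 payload=0x01=1: acc |= 1<<7 -> acc=133 shift=14
  byte[2]=0x68 cont=0 payload=0x68=104: acc |= 104<<14 -> acc=1704069 shift=21 [end]
Varint 1: bytes[0:3] = 85 81 68 -> value 1704069 (3 byte(s))
  byte[3]=0x9F cont=1 payload=0x1F=31: acc |= 31<<0 -> acc=31 shift=7
  byte[4]=0xE8 cont=1 payload=0x68=104: acc |= 104<<7 -> acc=13343 shift=14
  byte[5]=0x9E cont=1 payload=0x1E=30: acc |= 30<<14 -> acc=504863 shift=21
  byte[6]=0x69 cont=0 payload=0x69=105: acc |= 105<<21 -> acc=220705823 shift=28 [end]
Varint 2: bytes[3:7] = 9F E8 9E 69 -> value 220705823 (4 byte(s))
  byte[7]=0xB4 cont=1 payload=0x34=52: acc |= 52<<0 -> acc=52 shift=7
  byte[8]=0x5D cont=0 payload=0x5D=93: acc |= 93<<7 -> acc=11956 shift=14 [end]
Varint 3: bytes[7:9] = B4 5D -> value 11956 (2 byte(s))
  byte[9]=0xF2 cont=1 payload=0x72=114: acc |= 114<<0 -> acc=114 shift=7
  byte[10]=0xB7 cont=1 payload=0x37=55: acc |= 55<<7 -> acc=7154 shift=14
  byte[11]=0xD6 cont=1 payload=0x56=86: acc |= 86<<14 -> acc=1416178 shift=21
  byte[12]=0x76 cont=0 payload=0x76=118: acc |= 118<<21 -> acc=248880114 shift=28 [end]
Varint 4: bytes[9:13] = F2 B7 D6 76 -> value 248880114 (4 byte(s))
  byte[13]=0x8B cont=1 payload=0x0B=11: acc |= 11<<0 -> acc=11 shift=7
  byte[14]=0x5E cont=0 payload=0x5E=94: acc |= 94<<7 -> acc=12043 shift=14 [end]
Varint 5: bytes[13:15] = 8B 5E -> value 12043 (2 byte(s))
  byte[15]=0xCB cont=1 payload=0x4B=75: acc |= 75<<0 -> acc=75 shift=7
  byte[16]=0xD7 cont=1 payload=0x57=87: acc |= 87<<7 -> acc=11211 shift=14
  byte[17]=0x45 cont=0 payload=0x45=69: acc |= 69<<14 -> acc=1141707 shift=21 [end]
Varint 6: bytes[15:18] = CB D7 45 -> value 1141707 (3 byte(s))
  byte[18]=0xDC cont=1 payload=0x5C=92: acc |= 92<<0 -> acc=92 shift=7
  byte[19]=0x55 cont=0 payload=0x55=85: acc |= 85<<7 -> acc=10972 shift=14 [end]
Varint 7: bytes[18:20] = DC 55 -> value 10972 (2 byte(s))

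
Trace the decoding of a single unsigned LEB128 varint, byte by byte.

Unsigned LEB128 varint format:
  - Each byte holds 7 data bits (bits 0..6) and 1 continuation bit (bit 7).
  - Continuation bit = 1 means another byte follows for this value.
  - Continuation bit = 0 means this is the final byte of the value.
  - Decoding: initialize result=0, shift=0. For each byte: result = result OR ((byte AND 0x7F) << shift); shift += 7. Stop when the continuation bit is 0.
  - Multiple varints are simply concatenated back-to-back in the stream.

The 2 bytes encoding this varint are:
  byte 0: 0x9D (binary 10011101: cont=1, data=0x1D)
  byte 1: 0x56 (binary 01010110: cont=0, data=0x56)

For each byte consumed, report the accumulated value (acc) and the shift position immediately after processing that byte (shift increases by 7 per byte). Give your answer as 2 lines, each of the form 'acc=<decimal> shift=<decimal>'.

Answer: acc=29 shift=7
acc=11037 shift=14

Derivation:
byte 0=0x9D: payload=0x1D=29, contrib = 29<<0 = 29; acc -> 29, shift -> 7
byte 1=0x56: payload=0x56=86, contrib = 86<<7 = 11008; acc -> 11037, shift -> 14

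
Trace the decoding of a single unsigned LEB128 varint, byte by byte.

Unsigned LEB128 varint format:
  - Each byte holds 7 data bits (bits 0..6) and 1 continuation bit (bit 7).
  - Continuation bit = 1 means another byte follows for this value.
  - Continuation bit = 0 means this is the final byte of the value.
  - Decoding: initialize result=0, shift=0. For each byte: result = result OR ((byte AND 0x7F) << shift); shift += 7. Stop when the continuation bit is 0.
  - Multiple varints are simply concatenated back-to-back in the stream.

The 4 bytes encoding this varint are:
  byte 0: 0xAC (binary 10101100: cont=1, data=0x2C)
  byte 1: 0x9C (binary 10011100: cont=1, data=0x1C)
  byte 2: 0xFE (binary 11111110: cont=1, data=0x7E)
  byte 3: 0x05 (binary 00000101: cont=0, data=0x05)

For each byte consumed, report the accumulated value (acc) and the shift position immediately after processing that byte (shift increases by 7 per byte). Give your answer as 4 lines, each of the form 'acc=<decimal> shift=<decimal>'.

Answer: acc=44 shift=7
acc=3628 shift=14
acc=2068012 shift=21
acc=12553772 shift=28

Derivation:
byte 0=0xAC: payload=0x2C=44, contrib = 44<<0 = 44; acc -> 44, shift -> 7
byte 1=0x9C: payload=0x1C=28, contrib = 28<<7 = 3584; acc -> 3628, shift -> 14
byte 2=0xFE: payload=0x7E=126, contrib = 126<<14 = 2064384; acc -> 2068012, shift -> 21
byte 3=0x05: payload=0x05=5, contrib = 5<<21 = 10485760; acc -> 12553772, shift -> 28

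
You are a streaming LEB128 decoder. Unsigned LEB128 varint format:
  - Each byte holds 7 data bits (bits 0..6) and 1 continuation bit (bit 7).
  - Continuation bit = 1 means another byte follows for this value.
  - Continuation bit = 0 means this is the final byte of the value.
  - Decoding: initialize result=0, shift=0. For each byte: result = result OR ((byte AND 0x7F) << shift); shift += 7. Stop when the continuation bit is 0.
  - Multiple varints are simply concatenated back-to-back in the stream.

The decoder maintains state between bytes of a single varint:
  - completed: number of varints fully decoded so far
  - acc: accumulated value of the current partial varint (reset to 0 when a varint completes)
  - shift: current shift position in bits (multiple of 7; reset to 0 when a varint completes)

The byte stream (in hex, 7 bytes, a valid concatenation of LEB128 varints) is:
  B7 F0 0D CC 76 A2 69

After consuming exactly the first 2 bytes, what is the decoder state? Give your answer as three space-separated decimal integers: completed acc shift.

byte[0]=0xB7 cont=1 payload=0x37: acc |= 55<<0 -> completed=0 acc=55 shift=7
byte[1]=0xF0 cont=1 payload=0x70: acc |= 112<<7 -> completed=0 acc=14391 shift=14

Answer: 0 14391 14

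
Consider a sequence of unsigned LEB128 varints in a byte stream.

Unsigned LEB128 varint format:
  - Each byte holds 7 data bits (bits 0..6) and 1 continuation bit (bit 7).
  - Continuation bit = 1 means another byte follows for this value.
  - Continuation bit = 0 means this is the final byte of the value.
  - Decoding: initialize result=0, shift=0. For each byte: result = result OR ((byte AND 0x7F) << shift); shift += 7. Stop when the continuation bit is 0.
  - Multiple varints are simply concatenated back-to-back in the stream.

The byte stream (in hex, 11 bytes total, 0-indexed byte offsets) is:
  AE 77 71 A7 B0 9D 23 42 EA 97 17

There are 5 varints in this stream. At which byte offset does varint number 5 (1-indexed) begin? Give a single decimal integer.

  byte[0]=0xAE cont=1 payload=0x2E=46: acc |= 46<<0 -> acc=46 shift=7
  byte[1]=0x77 cont=0 payload=0x77=119: acc |= 119<<7 -> acc=15278 shift=14 [end]
Varint 1: bytes[0:2] = AE 77 -> value 15278 (2 byte(s))
  byte[2]=0x71 cont=0 payload=0x71=113: acc |= 113<<0 -> acc=113 shift=7 [end]
Varint 2: bytes[2:3] = 71 -> value 113 (1 byte(s))
  byte[3]=0xA7 cont=1 payload=0x27=39: acc |= 39<<0 -> acc=39 shift=7
  byte[4]=0xB0 cont=1 payload=0x30=48: acc |= 48<<7 -> acc=6183 shift=14
  byte[5]=0x9D cont=1 payload=0x1D=29: acc |= 29<<14 -> acc=481319 shift=21
  byte[6]=0x23 cont=0 payload=0x23=35: acc |= 35<<21 -> acc=73881639 shift=28 [end]
Varint 3: bytes[3:7] = A7 B0 9D 23 -> value 73881639 (4 byte(s))
  byte[7]=0x42 cont=0 payload=0x42=66: acc |= 66<<0 -> acc=66 shift=7 [end]
Varint 4: bytes[7:8] = 42 -> value 66 (1 byte(s))
  byte[8]=0xEA cont=1 payload=0x6A=106: acc |= 106<<0 -> acc=106 shift=7
  byte[9]=0x97 cont=1 payload=0x17=23: acc |= 23<<7 -> acc=3050 shift=14
  byte[10]=0x17 cont=0 payload=0x17=23: acc |= 23<<14 -> acc=379882 shift=21 [end]
Varint 5: bytes[8:11] = EA 97 17 -> value 379882 (3 byte(s))

Answer: 8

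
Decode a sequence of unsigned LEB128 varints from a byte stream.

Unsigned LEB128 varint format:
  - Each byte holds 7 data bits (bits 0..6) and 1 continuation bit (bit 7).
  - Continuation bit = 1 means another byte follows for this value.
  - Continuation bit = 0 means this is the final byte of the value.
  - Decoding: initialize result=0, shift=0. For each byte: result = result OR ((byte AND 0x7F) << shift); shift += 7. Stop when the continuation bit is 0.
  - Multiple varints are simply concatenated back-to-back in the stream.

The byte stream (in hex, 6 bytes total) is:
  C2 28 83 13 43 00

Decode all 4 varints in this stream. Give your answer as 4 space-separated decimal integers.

Answer: 5186 2435 67 0

Derivation:
  byte[0]=0xC2 cont=1 payload=0x42=66: acc |= 66<<0 -> acc=66 shift=7
  byte[1]=0x28 cont=0 payload=0x28=40: acc |= 40<<7 -> acc=5186 shift=14 [end]
Varint 1: bytes[0:2] = C2 28 -> value 5186 (2 byte(s))
  byte[2]=0x83 cont=1 payload=0x03=3: acc |= 3<<0 -> acc=3 shift=7
  byte[3]=0x13 cont=0 payload=0x13=19: acc |= 19<<7 -> acc=2435 shift=14 [end]
Varint 2: bytes[2:4] = 83 13 -> value 2435 (2 byte(s))
  byte[4]=0x43 cont=0 payload=0x43=67: acc |= 67<<0 -> acc=67 shift=7 [end]
Varint 3: bytes[4:5] = 43 -> value 67 (1 byte(s))
  byte[5]=0x00 cont=0 payload=0x00=0: acc |= 0<<0 -> acc=0 shift=7 [end]
Varint 4: bytes[5:6] = 00 -> value 0 (1 byte(s))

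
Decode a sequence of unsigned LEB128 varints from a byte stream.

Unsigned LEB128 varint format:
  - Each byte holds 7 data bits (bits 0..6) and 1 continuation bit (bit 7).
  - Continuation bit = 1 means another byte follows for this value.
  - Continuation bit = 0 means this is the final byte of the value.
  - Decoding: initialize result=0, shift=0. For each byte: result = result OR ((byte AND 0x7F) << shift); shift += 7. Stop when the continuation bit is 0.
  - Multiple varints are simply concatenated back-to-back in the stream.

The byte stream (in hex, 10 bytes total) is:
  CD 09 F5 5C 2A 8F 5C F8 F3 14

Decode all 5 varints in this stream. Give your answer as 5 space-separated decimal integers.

Answer: 1229 11893 42 11791 342520

Derivation:
  byte[0]=0xCD cont=1 payload=0x4D=77: acc |= 77<<0 -> acc=77 shift=7
  byte[1]=0x09 cont=0 payload=0x09=9: acc |= 9<<7 -> acc=1229 shift=14 [end]
Varint 1: bytes[0:2] = CD 09 -> value 1229 (2 byte(s))
  byte[2]=0xF5 cont=1 payload=0x75=117: acc |= 117<<0 -> acc=117 shift=7
  byte[3]=0x5C cont=0 payload=0x5C=92: acc |= 92<<7 -> acc=11893 shift=14 [end]
Varint 2: bytes[2:4] = F5 5C -> value 11893 (2 byte(s))
  byte[4]=0x2A cont=0 payload=0x2A=42: acc |= 42<<0 -> acc=42 shift=7 [end]
Varint 3: bytes[4:5] = 2A -> value 42 (1 byte(s))
  byte[5]=0x8F cont=1 payload=0x0F=15: acc |= 15<<0 -> acc=15 shift=7
  byte[6]=0x5C cont=0 payload=0x5C=92: acc |= 92<<7 -> acc=11791 shift=14 [end]
Varint 4: bytes[5:7] = 8F 5C -> value 11791 (2 byte(s))
  byte[7]=0xF8 cont=1 payload=0x78=120: acc |= 120<<0 -> acc=120 shift=7
  byte[8]=0xF3 cont=1 payload=0x73=115: acc |= 115<<7 -> acc=14840 shift=14
  byte[9]=0x14 cont=0 payload=0x14=20: acc |= 20<<14 -> acc=342520 shift=21 [end]
Varint 5: bytes[7:10] = F8 F3 14 -> value 342520 (3 byte(s))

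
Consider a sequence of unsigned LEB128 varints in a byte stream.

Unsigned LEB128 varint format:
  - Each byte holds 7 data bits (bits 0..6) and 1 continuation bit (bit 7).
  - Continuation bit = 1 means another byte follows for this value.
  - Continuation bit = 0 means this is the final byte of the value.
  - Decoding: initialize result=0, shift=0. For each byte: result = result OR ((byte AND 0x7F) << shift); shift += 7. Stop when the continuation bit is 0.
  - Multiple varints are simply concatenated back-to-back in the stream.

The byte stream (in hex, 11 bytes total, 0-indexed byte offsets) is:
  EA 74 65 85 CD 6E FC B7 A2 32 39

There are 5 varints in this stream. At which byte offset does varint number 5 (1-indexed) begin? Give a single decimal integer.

Answer: 10

Derivation:
  byte[0]=0xEA cont=1 payload=0x6A=106: acc |= 106<<0 -> acc=106 shift=7
  byte[1]=0x74 cont=0 payload=0x74=116: acc |= 116<<7 -> acc=14954 shift=14 [end]
Varint 1: bytes[0:2] = EA 74 -> value 14954 (2 byte(s))
  byte[2]=0x65 cont=0 payload=0x65=101: acc |= 101<<0 -> acc=101 shift=7 [end]
Varint 2: bytes[2:3] = 65 -> value 101 (1 byte(s))
  byte[3]=0x85 cont=1 payload=0x05=5: acc |= 5<<0 -> acc=5 shift=7
  byte[4]=0xCD cont=1 payload=0x4D=77: acc |= 77<<7 -> acc=9861 shift=14
  byte[5]=0x6E cont=0 payload=0x6E=110: acc |= 110<<14 -> acc=1812101 shift=21 [end]
Varint 3: bytes[3:6] = 85 CD 6E -> value 1812101 (3 byte(s))
  byte[6]=0xFC cont=1 payload=0x7C=124: acc |= 124<<0 -> acc=124 shift=7
  byte[7]=0xB7 cont=1 payload=0x37=55: acc |= 55<<7 -> acc=7164 shift=14
  byte[8]=0xA2 cont=1 payload=0x22=34: acc |= 34<<14 -> acc=564220 shift=21
  byte[9]=0x32 cont=0 payload=0x32=50: acc |= 50<<21 -> acc=105421820 shift=28 [end]
Varint 4: bytes[6:10] = FC B7 A2 32 -> value 105421820 (4 byte(s))
  byte[10]=0x39 cont=0 payload=0x39=57: acc |= 57<<0 -> acc=57 shift=7 [end]
Varint 5: bytes[10:11] = 39 -> value 57 (1 byte(s))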